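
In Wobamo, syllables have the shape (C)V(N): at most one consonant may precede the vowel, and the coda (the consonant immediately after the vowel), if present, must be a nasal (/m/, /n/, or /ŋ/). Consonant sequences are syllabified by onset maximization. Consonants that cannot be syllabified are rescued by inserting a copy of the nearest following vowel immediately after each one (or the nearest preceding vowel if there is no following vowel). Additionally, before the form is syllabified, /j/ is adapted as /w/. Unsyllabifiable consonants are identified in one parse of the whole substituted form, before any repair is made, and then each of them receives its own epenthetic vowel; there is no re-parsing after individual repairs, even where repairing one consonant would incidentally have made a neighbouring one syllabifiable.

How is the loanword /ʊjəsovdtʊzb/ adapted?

ʊwəsovʊdʊtʊzʊbʊ

Substitution: /j/ → /w/, giving /ʊwəsovdtʊzb/.
The consonants /v/, /d/, /z/, /b/ cannot be parsed into a legal (C)V(N) syllable (only a nasal (/m/, /n/, or /ŋ/) is licensed in coda position; onsets are limited to one consonant).
Inserting the epenthetic vowel yields /v/ → /vʊ/, /d/ → /dʊ/, /z/ → /zʊ/, /b/ → /bʊ/.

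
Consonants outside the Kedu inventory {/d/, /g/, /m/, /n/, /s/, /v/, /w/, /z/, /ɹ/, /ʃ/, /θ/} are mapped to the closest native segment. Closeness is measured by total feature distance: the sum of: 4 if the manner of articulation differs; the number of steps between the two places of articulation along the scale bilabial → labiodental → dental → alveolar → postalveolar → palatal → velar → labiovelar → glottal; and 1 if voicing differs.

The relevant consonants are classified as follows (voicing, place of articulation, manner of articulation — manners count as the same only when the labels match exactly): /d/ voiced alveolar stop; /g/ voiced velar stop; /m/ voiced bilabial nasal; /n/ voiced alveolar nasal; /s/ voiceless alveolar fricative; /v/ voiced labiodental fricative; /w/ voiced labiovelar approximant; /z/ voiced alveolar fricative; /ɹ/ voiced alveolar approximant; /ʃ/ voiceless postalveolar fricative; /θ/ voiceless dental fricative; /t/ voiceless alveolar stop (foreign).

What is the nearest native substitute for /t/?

/d/ is closest: same manner (stop), place distance 0 (alveolar→alveolar), voicing differs (+1); total 1. Next closest is /g/ at distance 4.

d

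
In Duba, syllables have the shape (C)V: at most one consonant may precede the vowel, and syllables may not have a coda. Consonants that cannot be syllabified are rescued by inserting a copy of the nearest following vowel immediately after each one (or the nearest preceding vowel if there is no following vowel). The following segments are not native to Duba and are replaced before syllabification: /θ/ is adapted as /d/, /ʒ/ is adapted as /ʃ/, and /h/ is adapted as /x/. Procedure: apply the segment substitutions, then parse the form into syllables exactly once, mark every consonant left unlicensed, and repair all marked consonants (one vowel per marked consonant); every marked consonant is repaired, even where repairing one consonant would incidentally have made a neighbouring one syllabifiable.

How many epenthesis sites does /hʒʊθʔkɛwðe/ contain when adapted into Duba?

4

After substitution the input is /xʃʊdʔkɛwðe/.
The unsyllabifiable consonants are /x/, /d/, /ʔ/, /w/; each receives one epenthetic vowel.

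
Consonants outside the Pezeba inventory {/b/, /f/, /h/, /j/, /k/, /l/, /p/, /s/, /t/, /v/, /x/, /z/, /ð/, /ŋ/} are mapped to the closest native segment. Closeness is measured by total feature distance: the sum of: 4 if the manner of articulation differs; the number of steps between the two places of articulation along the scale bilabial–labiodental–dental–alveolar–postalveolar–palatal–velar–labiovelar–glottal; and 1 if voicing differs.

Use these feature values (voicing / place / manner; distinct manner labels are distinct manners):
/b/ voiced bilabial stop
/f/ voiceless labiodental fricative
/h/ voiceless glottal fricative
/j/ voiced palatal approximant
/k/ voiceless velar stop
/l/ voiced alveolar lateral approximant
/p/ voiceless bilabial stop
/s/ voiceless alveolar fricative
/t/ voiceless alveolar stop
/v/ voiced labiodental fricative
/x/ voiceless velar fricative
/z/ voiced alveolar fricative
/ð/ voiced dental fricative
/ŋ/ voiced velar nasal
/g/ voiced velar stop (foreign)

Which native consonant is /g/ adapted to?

/k/ is closest: same manner (stop), place distance 0 (velar→velar), voicing differs (+1); total 1. Next closest is /t/ at distance 4.

k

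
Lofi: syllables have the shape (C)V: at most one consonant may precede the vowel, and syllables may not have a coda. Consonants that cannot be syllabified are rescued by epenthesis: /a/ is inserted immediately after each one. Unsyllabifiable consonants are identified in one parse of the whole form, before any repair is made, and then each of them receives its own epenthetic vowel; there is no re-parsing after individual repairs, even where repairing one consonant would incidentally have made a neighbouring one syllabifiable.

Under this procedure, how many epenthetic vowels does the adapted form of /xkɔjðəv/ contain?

The unsyllabifiable consonants are /x/, /j/, /v/; each receives one epenthetic vowel.

3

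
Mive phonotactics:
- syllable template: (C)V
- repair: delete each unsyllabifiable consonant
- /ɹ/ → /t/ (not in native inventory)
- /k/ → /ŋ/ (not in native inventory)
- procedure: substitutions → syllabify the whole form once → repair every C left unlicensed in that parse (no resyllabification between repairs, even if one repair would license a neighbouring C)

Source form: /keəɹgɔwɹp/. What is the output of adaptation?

Substitution: /k/ → /ŋ/, /ɹ/ → /t/, giving /ŋeətgɔwtp/.
Syllabifying with onset maximization leaves /t/, /w/, /t/, /p/ stranded (no codas are permitted; onsets are limited to one consonant).
Deletion applies to /t/, /w/, /t/, /p/.

ŋeəgɔ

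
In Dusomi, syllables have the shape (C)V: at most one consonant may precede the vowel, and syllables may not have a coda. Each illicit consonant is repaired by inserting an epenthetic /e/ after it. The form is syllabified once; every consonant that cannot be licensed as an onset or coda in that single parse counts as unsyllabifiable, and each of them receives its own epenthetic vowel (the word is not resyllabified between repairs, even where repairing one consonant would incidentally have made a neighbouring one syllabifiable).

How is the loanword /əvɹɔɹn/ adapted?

əveɹɔɹene

The consonants /v/, /ɹ/, /n/ cannot be parsed into a legal (C)V syllable (no codas are permitted; onsets are limited to one consonant).
Inserting the epenthetic vowel yields /v/ → /ve/, /ɹ/ → /ɹe/, /n/ → /ne/.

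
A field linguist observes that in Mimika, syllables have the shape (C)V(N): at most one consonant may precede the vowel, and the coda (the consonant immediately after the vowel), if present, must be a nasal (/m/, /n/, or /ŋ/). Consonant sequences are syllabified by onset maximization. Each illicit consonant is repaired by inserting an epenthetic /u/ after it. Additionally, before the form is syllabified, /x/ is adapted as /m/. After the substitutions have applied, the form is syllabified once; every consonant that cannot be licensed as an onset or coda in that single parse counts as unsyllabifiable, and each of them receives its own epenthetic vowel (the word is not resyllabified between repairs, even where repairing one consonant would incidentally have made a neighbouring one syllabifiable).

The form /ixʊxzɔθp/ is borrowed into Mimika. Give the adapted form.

imʊmzɔθupu

Substitution: /x/ → /m/, giving /imʊmzɔθp/.
Syllabifying with onset maximization leaves /θ/, /p/ stranded (only a nasal (/m/, /n/, or /ŋ/) is licensed in coda position; onsets are limited to one consonant).
Epenthesis after each stranded consonant: /θ/ → /θu/, /p/ → /pu/.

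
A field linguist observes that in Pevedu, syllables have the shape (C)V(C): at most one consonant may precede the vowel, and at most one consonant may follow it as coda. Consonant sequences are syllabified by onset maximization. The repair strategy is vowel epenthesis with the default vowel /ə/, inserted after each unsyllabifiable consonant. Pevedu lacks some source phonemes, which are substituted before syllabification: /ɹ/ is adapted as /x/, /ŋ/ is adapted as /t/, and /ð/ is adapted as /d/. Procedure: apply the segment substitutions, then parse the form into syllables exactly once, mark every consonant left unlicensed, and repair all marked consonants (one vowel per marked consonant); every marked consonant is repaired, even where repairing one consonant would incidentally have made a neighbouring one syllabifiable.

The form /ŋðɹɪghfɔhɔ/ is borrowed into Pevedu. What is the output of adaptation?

tədəxɪghəfɔhɔ

Substitution: /ŋ/ → /t/, /ð/ → /d/, /ɹ/ → /x/, giving /tdxɪghfɔhɔ/.
Syllabifying with onset maximization leaves /t/, /d/, /h/ stranded (at most one coda consonant is licensed; onsets are limited to one consonant).
Epenthesis after each stranded consonant: /t/ → /tə/, /d/ → /də/, /h/ → /hə/.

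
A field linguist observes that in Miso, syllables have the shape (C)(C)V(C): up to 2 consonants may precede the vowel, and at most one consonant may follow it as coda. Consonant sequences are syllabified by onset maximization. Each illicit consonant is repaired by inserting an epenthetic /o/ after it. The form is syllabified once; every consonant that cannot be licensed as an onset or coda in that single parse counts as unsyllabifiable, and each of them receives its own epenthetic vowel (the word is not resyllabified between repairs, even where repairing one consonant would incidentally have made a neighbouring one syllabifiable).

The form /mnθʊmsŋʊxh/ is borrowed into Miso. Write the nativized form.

monθʊmsŋʊxho

Syllabifying with onset maximization leaves /m/, /h/ stranded (at most one coda consonant is licensed; onsets may contain at most 2 consonants).
Each unlicensed consonant becomes the onset of a new syllable: /m/ → /mo/, /h/ → /ho/.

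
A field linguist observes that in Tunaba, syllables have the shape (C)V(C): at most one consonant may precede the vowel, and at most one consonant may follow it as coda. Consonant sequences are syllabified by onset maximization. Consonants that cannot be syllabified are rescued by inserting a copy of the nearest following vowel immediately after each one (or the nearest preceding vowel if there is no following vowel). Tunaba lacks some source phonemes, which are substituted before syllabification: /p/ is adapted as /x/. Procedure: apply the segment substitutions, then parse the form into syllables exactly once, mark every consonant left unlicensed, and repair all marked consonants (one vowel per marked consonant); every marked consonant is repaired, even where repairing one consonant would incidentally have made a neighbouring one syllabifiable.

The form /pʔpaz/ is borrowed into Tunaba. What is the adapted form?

xaʔaxaz

Substitution: /p/ → /x/, giving /xʔxaz/.
The consonants /x/, /ʔ/ cannot be parsed into a legal (C)V(C) syllable (at most one coda consonant is licensed; onsets are limited to one consonant).
Inserting the epenthetic vowel yields /x/ → /xa/, /ʔ/ → /ʔa/.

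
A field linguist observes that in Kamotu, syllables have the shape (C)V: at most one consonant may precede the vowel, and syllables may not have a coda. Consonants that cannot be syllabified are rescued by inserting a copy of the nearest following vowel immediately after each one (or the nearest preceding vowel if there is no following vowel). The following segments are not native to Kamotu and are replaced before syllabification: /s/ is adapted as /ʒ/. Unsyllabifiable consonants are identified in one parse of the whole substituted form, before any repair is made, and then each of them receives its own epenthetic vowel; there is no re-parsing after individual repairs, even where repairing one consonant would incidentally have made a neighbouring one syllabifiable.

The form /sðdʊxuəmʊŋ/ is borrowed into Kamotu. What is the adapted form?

Substitution: /s/ → /ʒ/, giving /ʒðdʊxuəmʊŋ/.
Syllabifying with onset maximization leaves /ʒ/, /ð/, /ŋ/ stranded (no codas are permitted; onsets are limited to one consonant).
Inserting the epenthetic vowel yields /ʒ/ → /ʒʊ/, /ð/ → /ðʊ/, /ŋ/ → /ŋʊ/.

ʒʊðʊdʊxuəmʊŋʊ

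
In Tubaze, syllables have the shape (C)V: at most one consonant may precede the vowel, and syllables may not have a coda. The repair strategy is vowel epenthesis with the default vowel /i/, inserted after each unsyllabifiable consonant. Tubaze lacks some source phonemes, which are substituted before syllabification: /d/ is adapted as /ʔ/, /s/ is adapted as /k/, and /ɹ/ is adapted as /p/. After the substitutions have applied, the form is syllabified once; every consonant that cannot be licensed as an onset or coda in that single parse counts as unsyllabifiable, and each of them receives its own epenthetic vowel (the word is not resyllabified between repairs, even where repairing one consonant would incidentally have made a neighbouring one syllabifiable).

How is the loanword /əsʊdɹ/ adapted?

əkʊʔipi

Substitution: /s/ → /k/, /d/ → /ʔ/, /ɹ/ → /p/, giving /əkʊʔp/.
Under (C)V, the unsyllabifiable consonants are /ʔ/, /p/ (no codas are permitted; onsets are limited to one consonant).
Epenthesis after each stranded consonant: /ʔ/ → /ʔi/, /p/ → /pi/.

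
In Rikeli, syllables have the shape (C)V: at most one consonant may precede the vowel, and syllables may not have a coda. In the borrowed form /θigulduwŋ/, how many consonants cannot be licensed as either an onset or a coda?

3

Under (C)V, the unsyllabifiable consonants are /l/, /w/, /ŋ/ (no codas are permitted; onsets are limited to one consonant).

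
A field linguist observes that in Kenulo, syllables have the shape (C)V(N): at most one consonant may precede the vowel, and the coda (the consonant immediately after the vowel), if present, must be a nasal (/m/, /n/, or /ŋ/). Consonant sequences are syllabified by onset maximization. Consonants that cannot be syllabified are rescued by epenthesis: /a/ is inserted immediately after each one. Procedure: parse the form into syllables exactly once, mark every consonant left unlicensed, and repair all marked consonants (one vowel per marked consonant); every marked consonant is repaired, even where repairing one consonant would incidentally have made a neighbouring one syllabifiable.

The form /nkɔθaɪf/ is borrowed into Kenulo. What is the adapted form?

Syllabifying with onset maximization leaves /n/, /f/ stranded (only a nasal (/m/, /n/, or /ŋ/) is licensed in coda position; onsets are limited to one consonant).
Inserting the epenthetic vowel yields /n/ → /na/, /f/ → /fa/.

nakɔθaɪfa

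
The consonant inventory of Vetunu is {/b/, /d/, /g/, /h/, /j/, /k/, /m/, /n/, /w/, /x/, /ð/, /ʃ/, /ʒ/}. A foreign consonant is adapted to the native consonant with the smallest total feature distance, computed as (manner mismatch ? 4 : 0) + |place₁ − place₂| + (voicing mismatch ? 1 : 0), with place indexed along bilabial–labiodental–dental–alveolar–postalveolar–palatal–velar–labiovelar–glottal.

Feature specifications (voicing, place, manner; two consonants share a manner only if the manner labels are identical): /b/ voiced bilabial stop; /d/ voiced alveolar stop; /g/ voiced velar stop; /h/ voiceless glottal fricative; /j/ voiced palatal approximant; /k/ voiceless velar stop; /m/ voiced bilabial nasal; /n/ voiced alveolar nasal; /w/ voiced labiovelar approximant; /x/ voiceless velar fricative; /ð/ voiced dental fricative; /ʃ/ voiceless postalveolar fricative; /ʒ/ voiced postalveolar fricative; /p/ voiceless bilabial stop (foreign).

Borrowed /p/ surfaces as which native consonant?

b

/b/ is closest: same manner (stop), place distance 0 (bilabial→bilabial), voicing differs (+1); total 1. Next closest is /d/ at distance 4.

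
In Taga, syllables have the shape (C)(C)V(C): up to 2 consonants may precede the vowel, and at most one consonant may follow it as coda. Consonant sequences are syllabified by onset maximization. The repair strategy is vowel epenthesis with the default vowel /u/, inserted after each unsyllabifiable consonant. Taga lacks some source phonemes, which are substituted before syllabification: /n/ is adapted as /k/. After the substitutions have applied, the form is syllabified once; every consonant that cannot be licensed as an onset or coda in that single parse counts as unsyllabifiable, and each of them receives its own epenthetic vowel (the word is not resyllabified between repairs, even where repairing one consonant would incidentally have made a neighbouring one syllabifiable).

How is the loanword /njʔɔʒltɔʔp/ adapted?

kujʔɔʒltɔʔpu

Substitution: /n/ → /k/, giving /kjʔɔʒltɔʔp/.
Under (C)(C)V(C), the unsyllabifiable consonants are /k/, /p/ (at most one coda consonant is licensed; onsets may contain at most 2 consonants).
Inserting the epenthetic vowel yields /k/ → /ku/, /p/ → /pu/.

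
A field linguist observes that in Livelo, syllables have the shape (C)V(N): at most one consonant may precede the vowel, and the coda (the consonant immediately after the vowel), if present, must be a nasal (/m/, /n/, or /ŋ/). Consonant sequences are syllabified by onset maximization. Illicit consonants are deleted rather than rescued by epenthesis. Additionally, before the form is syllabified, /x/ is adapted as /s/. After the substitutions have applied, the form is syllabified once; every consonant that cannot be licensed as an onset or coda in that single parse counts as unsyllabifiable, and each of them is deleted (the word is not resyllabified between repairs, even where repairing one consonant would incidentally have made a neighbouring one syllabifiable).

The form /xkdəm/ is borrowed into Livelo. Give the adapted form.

dəm

Substitution: /x/ → /s/, giving /skdəm/.
Syllabifying with onset maximization leaves /s/, /k/ stranded (only a nasal (/m/, /n/, or /ŋ/) is licensed in coda position; onsets are limited to one consonant).
Each unlicensed consonant is deleted: /s/, /k/.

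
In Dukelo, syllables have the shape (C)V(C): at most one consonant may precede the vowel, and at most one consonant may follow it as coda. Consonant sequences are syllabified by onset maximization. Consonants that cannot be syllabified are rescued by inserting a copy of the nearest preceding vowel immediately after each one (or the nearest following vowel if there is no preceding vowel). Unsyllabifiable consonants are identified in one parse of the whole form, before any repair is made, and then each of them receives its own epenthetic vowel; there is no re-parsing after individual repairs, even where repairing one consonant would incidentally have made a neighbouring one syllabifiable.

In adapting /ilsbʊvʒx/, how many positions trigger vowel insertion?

3

The unsyllabifiable consonants are /s/, /ʒ/, /x/; each receives one epenthetic vowel.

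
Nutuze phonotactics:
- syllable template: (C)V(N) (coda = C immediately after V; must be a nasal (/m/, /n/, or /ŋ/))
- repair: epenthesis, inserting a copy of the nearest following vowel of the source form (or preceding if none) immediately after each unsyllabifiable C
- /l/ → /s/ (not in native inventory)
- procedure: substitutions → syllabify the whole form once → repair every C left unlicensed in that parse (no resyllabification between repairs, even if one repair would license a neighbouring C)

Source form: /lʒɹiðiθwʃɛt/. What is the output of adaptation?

Substitution: /l/ → /s/, giving /sʒɹiðiθwʃɛt/.
Under (C)V(N), the unsyllabifiable consonants are /s/, /ʒ/, /θ/, /w/, /t/ (only a nasal (/m/, /n/, or /ŋ/) is licensed in coda position; onsets are limited to one consonant).
Epenthesis after each stranded consonant: /s/ → /si/, /ʒ/ → /ʒi/, /θ/ → /θɛ/, /w/ → /wɛ/, /t/ → /tɛ/.

siʒiɹiðiθɛwɛʃɛtɛ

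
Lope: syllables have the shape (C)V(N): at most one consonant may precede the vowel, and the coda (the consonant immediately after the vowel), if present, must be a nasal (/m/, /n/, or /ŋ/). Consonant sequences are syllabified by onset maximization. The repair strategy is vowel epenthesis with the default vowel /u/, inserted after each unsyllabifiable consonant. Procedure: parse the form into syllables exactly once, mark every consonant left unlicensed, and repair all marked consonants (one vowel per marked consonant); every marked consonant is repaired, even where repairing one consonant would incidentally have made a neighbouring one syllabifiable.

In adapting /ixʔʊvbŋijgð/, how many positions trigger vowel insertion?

The unsyllabifiable consonants are /x/, /v/, /b/, /j/, /g/, /ð/; each receives one epenthetic vowel.

6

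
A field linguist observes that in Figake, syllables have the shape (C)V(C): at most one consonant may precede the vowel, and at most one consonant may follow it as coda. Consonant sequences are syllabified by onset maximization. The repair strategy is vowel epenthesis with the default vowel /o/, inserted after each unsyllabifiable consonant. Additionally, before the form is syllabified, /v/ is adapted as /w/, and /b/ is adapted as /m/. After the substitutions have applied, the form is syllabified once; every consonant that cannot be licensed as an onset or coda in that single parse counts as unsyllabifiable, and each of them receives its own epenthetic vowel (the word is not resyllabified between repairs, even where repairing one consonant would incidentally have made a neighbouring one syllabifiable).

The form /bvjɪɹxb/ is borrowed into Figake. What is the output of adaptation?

Substitution: /b/ → /m/, /v/ → /w/, giving /mwjɪɹxm/.
Under (C)V(C), the unsyllabifiable consonants are /m/, /w/, /x/, /m/ (at most one coda consonant is licensed; onsets are limited to one consonant).
Each unlicensed consonant becomes the onset of a new syllable: /m/ → /mo/, /w/ → /wo/, /x/ → /xo/, /m/ → /mo/.

mowojɪɹxomo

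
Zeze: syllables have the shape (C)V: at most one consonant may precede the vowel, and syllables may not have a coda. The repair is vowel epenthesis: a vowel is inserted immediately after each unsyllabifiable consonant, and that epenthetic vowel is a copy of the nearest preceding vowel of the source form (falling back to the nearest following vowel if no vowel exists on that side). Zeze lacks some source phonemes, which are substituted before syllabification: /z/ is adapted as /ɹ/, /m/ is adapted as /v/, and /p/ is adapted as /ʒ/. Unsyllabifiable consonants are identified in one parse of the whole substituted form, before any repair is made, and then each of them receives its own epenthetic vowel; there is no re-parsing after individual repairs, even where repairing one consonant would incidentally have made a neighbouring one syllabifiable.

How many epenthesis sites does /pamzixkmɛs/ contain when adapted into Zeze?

4

After substitution the input is /ʒavɹixkvɛs/.
The unsyllabifiable consonants are /v/, /x/, /k/, /s/; each receives one epenthetic vowel.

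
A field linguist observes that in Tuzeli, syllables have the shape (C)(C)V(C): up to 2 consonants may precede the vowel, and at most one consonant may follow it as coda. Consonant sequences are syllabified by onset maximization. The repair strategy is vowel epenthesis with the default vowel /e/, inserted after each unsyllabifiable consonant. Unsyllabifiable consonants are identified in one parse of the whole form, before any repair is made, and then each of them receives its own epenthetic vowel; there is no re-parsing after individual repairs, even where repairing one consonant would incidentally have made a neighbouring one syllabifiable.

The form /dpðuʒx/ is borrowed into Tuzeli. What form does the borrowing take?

depðuʒxe

Under (C)(C)V(C), the unsyllabifiable consonants are /d/, /x/ (at most one coda consonant is licensed; onsets may contain at most 2 consonants).
Epenthesis after each stranded consonant: /d/ → /de/, /x/ → /xe/.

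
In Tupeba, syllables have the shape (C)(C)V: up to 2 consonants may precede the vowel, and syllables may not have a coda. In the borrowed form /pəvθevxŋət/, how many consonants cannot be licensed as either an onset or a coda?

Syllabifying with onset maximization leaves /v/, /t/ stranded (no codas are permitted; onsets may contain at most 2 consonants).

2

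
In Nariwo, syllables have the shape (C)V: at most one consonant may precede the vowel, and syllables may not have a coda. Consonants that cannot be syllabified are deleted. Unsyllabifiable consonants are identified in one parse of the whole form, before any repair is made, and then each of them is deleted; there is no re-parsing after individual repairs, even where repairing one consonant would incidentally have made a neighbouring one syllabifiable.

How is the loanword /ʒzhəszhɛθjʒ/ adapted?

həhɛ

Syllabifying with onset maximization leaves /ʒ/, /z/, /s/, /z/, /θ/, /j/, /ʒ/ stranded (no codas are permitted; onsets are limited to one consonant).
Each unlicensed consonant is deleted: /ʒ/, /z/, /s/, /z/, /θ/, /j/, /ʒ/.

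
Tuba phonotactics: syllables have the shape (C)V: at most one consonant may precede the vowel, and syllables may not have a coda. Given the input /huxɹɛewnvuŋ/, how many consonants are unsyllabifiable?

The consonants /x/, /w/, /n/, /ŋ/ cannot be parsed into a legal (C)V syllable (no codas are permitted; onsets are limited to one consonant).

4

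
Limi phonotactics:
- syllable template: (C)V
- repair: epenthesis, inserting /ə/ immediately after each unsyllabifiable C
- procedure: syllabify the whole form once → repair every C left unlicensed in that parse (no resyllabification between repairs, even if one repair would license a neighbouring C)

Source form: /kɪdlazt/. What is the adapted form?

kɪdəlazətə

Syllabifying with onset maximization leaves /d/, /z/, /t/ stranded (no codas are permitted; onsets are limited to one consonant).
Each unlicensed consonant becomes the onset of a new syllable: /d/ → /də/, /z/ → /zə/, /t/ → /tə/.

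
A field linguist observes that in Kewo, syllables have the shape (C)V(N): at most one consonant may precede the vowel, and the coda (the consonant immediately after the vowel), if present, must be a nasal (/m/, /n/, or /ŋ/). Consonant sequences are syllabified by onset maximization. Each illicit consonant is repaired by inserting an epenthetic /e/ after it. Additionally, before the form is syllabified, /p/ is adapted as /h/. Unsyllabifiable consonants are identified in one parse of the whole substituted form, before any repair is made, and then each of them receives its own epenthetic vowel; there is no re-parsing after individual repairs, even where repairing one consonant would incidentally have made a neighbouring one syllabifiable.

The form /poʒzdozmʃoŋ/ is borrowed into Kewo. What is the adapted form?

hoʒezedozemeʃoŋ

Substitution: /p/ → /h/, giving /hoʒzdozmʃoŋ/.
The consonants /ʒ/, /z/, /z/, /m/ cannot be parsed into a legal (C)V(N) syllable (only a nasal (/m/, /n/, or /ŋ/) is licensed in coda position; onsets are limited to one consonant).
Inserting the epenthetic vowel yields /ʒ/ → /ʒe/, /z/ → /ze/, /z/ → /ze/, /m/ → /me/.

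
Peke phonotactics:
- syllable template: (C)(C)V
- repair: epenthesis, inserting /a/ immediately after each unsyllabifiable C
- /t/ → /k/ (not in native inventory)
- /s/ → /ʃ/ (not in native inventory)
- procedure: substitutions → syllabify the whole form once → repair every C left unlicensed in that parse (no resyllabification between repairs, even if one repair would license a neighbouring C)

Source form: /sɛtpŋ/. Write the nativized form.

ʃɛkapaŋa

Substitution: /s/ → /ʃ/, /t/ → /k/, giving /ʃɛkpŋ/.
Under (C)(C)V, the unsyllabifiable consonants are /k/, /p/, /ŋ/ (no codas are permitted; onsets may contain at most 2 consonants).
Epenthesis after each stranded consonant: /k/ → /ka/, /p/ → /pa/, /ŋ/ → /ŋa/.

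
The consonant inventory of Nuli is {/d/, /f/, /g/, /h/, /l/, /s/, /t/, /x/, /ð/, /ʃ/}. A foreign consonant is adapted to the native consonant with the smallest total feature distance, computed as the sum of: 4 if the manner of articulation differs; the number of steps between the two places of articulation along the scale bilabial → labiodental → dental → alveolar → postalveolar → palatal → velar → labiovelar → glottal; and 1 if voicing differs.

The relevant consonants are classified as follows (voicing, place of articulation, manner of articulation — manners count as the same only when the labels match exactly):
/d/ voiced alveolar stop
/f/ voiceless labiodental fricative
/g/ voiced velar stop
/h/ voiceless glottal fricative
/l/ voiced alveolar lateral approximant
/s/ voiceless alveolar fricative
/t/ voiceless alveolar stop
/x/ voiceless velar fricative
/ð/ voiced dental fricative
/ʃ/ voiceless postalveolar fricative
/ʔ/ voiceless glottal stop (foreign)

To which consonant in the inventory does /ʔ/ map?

g

/g/ is closest: same manner (stop), place distance 2 (glottal→velar), voicing differs (+1); total 3. Next closest is /h/ at distance 4.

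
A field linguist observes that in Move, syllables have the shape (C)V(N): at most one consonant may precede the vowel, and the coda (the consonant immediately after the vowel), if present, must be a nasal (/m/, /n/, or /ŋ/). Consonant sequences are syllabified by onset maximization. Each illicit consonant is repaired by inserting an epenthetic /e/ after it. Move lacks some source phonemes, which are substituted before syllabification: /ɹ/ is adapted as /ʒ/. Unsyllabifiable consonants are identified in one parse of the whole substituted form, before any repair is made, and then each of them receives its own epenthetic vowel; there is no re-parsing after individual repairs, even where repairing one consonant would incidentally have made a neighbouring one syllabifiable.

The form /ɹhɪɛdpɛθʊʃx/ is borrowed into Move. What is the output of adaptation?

ʒehɪɛdepɛθʊʃexe

Substitution: /ɹ/ → /ʒ/, giving /ʒhɪɛdpɛθʊʃx/.
The consonants /ʒ/, /d/, /ʃ/, /x/ cannot be parsed into a legal (C)V(N) syllable (only a nasal (/m/, /n/, or /ŋ/) is licensed in coda position; onsets are limited to one consonant).
Epenthesis after each stranded consonant: /ʒ/ → /ʒe/, /d/ → /de/, /ʃ/ → /ʃe/, /x/ → /xe/.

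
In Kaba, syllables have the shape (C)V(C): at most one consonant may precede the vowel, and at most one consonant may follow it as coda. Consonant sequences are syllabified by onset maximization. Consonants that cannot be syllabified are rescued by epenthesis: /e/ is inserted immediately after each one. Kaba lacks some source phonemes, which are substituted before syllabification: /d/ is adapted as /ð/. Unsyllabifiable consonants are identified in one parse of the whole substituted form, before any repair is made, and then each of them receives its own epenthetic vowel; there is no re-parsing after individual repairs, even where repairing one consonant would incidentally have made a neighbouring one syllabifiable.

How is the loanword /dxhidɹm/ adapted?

Substitution: /d/ → /ð/, giving /ðxhiðɹm/.
Syllabifying with onset maximization leaves /ð/, /x/, /ɹ/, /m/ stranded (at most one coda consonant is licensed; onsets are limited to one consonant).
Epenthesis after each stranded consonant: /ð/ → /ðe/, /x/ → /xe/, /ɹ/ → /ɹe/, /m/ → /me/.

ðexehiðɹeme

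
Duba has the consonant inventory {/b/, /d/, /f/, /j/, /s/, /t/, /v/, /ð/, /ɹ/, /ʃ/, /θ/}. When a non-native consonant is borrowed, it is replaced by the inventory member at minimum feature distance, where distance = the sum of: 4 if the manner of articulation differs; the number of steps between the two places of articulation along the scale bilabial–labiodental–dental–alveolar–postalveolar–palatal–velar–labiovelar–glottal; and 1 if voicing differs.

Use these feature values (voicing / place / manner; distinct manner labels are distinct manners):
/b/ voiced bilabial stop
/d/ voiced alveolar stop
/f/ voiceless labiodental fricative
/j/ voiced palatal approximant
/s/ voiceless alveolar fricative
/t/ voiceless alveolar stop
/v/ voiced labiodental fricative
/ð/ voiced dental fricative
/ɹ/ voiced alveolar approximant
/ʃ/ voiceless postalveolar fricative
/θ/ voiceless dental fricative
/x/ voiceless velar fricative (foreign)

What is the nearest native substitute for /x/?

/ʃ/ is closest: same manner (fricative), place distance 2 (velar→postalveolar), same voicing; total 2. Next closest is /s/ at distance 3.

ʃ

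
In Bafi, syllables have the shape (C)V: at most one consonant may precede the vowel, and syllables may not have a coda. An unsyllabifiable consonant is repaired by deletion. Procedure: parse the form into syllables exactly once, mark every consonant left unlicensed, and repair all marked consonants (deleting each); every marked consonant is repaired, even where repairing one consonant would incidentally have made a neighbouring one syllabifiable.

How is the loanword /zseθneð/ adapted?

The consonants /z/, /θ/, /ð/ cannot be parsed into a legal (C)V syllable (no codas are permitted; onsets are limited to one consonant).
Deleting the stranded consonants removes /z/, /θ/, /ð/.

sene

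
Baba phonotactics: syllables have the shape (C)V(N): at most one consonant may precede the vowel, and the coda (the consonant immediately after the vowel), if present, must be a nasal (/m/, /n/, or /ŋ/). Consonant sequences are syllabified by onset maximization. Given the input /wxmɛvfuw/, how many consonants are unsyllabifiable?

4

Under (C)V(N), the unsyllabifiable consonants are /w/, /x/, /v/, /w/ (only a nasal (/m/, /n/, or /ŋ/) is licensed in coda position; onsets are limited to one consonant).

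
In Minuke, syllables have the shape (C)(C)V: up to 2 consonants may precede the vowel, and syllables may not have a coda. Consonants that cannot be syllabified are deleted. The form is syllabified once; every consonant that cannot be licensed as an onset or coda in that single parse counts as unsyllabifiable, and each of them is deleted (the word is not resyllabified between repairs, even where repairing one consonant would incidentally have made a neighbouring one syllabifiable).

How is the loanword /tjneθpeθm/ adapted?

Under (C)(C)V, the unsyllabifiable consonants are /t/, /θ/, /m/ (no codas are permitted; onsets may contain at most 2 consonants).
Deletion applies to /t/, /θ/, /m/.

jneθpe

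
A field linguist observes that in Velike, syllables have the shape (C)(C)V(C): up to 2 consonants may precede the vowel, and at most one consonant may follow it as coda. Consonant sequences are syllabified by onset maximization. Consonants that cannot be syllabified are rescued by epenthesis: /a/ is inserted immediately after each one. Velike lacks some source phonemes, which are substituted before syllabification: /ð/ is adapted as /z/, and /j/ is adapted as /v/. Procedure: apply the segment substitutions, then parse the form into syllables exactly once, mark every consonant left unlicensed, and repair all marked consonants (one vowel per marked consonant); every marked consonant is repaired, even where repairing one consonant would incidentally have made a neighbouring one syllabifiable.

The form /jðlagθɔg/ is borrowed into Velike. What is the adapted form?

vazlagθɔg

Substitution: /j/ → /v/, /ð/ → /z/, giving /vzlagθɔg/.
Syllabifying with onset maximization leaves /v/ stranded (at most one coda consonant is licensed; onsets may contain at most 2 consonants).
Inserting the epenthetic vowel yields /v/ → /va/.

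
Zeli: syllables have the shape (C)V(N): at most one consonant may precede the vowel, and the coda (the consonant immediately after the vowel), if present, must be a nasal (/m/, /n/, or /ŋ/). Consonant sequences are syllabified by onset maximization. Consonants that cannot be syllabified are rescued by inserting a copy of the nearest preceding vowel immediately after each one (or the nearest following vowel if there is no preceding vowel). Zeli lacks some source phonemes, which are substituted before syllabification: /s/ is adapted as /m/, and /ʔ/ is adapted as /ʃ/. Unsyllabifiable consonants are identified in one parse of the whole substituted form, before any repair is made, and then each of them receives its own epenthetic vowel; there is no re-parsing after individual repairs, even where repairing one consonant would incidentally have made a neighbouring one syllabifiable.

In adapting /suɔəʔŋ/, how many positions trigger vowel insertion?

After substitution the input is /muɔəʃŋ/.
The unsyllabifiable consonants are /ʃ/, /ŋ/; each receives one epenthetic vowel.

2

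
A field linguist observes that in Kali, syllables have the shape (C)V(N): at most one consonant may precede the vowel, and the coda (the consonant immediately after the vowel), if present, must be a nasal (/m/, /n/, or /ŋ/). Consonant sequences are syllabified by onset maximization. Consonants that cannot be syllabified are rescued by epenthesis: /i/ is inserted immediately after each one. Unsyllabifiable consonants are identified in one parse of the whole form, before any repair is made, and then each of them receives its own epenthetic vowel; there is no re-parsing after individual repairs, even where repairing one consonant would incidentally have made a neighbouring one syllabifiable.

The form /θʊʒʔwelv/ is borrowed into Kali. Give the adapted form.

θʊʒiʔiwelivi

The consonants /ʒ/, /ʔ/, /l/, /v/ cannot be parsed into a legal (C)V(N) syllable (only a nasal (/m/, /n/, or /ŋ/) is licensed in coda position; onsets are limited to one consonant).
Each unlicensed consonant becomes the onset of a new syllable: /ʒ/ → /ʒi/, /ʔ/ → /ʔi/, /l/ → /li/, /v/ → /vi/.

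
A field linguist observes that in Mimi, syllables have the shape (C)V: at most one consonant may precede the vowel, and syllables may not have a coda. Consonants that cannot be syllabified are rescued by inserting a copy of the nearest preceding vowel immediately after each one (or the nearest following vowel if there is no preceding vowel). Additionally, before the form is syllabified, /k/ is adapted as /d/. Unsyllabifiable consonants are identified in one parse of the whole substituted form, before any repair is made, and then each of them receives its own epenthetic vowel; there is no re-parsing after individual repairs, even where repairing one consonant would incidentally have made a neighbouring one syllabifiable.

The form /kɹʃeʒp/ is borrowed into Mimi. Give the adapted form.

deɹeʃeʒepe

Substitution: /k/ → /d/, giving /dɹʃeʒp/.
Syllabifying with onset maximization leaves /d/, /ɹ/, /ʒ/, /p/ stranded (no codas are permitted; onsets are limited to one consonant).
Each unlicensed consonant becomes the onset of a new syllable: /d/ → /de/, /ɹ/ → /ɹe/, /ʒ/ → /ʒe/, /p/ → /pe/.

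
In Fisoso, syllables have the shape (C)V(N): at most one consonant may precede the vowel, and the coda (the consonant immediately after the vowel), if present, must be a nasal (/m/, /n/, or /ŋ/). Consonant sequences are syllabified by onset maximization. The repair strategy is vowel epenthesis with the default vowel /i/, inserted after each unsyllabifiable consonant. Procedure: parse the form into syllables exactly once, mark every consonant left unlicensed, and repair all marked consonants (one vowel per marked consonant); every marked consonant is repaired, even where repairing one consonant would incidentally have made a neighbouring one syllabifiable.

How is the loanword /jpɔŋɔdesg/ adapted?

jipɔŋɔdesigi

Under (C)V(N), the unsyllabifiable consonants are /j/, /s/, /g/ (only a nasal (/m/, /n/, or /ŋ/) is licensed in coda position; onsets are limited to one consonant).
Each unlicensed consonant becomes the onset of a new syllable: /j/ → /ji/, /s/ → /si/, /g/ → /gi/.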